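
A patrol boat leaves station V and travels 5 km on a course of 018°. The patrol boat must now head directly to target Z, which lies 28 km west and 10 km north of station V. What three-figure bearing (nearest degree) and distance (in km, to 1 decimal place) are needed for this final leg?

280°, 30.0 km

Leg 1 (018°, 5 km): east 5 sin 18° = 1.55, north 5 cos 18° = 4.76
Current position: (1.55, 4.76). Target: (-28, 10). Remaining: Δeast = -29.55, Δnorth = 5.24.
Bearing = atan2(-29.55, 5.24) mod 360° = 280.07°; distance = √((-29.55)² + (5.24)²) = 30.007 km.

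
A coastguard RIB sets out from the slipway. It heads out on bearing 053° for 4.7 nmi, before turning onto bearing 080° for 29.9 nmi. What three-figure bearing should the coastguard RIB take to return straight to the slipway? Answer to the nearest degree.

Leg 1 (053°, 4.7 nmi): east 4.7 sin 53° = 3.75, north 4.7 cos 53° = 2.83
Leg 2 (080°, 29.9 nmi): east 29.9 sin 80° = 29.45, north 29.9 cos 80° = 5.19
Net displacement: 33.20 east, 8.02 north. Direction back to start is (-33.20, -8.02): bearing = atan2(-33.20, -8.02) mod 360° = 256.42° ≈ 256°.

256°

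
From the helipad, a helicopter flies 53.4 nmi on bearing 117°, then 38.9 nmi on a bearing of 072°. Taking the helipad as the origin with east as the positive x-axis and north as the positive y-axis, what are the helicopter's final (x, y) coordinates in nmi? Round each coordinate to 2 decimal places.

(84.58, -12.22)

Leg 1 (117°, 53.4 nmi): east 53.4 sin 117° = 47.58, north 53.4 cos 117° = -24.24
Leg 2 (072°, 38.9 nmi): east 38.9 sin 72° = 37.00, north 38.9 cos 72° = 12.02
Summing: 84.58 nmi east, -12.22 nmi north → (84.58, -12.22).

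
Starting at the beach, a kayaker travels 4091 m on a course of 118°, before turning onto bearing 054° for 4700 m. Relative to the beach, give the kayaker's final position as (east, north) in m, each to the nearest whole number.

Leg 1 (118°, 4091 m): east 4091 sin 118° = 3612.14, north 4091 cos 118° = -1920.61
Leg 2 (054°, 4700 m): east 4700 sin 54° = 3802.38, north 4700 cos 54° = 2762.59
Summing: 7414.52 m east, 841.98 m north → (7415, 842).

(7415, 842)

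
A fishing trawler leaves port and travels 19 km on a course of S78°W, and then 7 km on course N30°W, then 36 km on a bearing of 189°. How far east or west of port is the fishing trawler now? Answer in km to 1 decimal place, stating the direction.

27.7 km west

Leg 1 (S78°W, 19 km): east 19 sin 258° = -18.58, north 19 cos 258° = -3.95
Leg 2 (N30°W, 7 km): east 7 sin 330° = -3.50, north 7 cos 330° = 6.06
Leg 3 (189°, 36 km): east 36 sin 189° = -5.63, north 36 cos 189° = -35.56
Net east component: -27.72 km.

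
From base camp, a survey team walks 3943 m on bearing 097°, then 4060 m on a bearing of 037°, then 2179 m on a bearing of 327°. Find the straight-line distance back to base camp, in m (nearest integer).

Leg 1 (097°, 3943 m): east 3943 sin 97° = 3913.61, north 3943 cos 97° = -480.53
Leg 2 (037°, 4060 m): east 4060 sin 37° = 2443.37, north 4060 cos 37° = 3242.46
Leg 3 (327°, 2179 m): east 2179 sin 327° = -1186.77, north 2179 cos 327° = 1827.46
Net: 5170.21 east, 4589.39 north. Distance = √((5170.21)² + (4589.39)²) = 6913.291 m.

6913 m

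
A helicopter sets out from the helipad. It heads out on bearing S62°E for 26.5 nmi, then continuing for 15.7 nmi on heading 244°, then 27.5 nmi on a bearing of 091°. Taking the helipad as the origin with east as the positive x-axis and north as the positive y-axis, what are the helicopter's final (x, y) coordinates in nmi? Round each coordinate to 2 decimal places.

Leg 1 (S62°E, 26.5 nmi): east 26.5 sin 118° = 23.40, north 26.5 cos 118° = -12.44
Leg 2 (244°, 15.7 nmi): east 15.7 sin 244° = -14.11, north 15.7 cos 244° = -6.88
Leg 3 (091°, 27.5 nmi): east 27.5 sin 91° = 27.50, north 27.5 cos 91° = -0.48
Summing: 36.78 nmi east, -19.80 nmi north → (36.78, -19.80).

(36.78, -19.80)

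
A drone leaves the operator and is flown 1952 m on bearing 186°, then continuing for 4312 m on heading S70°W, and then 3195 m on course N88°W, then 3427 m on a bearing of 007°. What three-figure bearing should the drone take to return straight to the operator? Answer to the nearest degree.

Leg 1 (186°, 1952 m): east 1952 sin 186° = -204.04, north 1952 cos 186° = -1941.31
Leg 2 (S70°W, 4312 m): east 4312 sin 250° = -4051.95, north 4312 cos 250° = -1474.79
Leg 3 (N88°W, 3195 m): east 3195 sin 272° = -3193.05, north 3195 cos 272° = 111.50
Leg 4 (007°, 3427 m): east 3427 sin 7° = 417.65, north 3427 cos 7° = 3401.46
Net displacement: -7031.40 east, 96.86 north. Direction back to start is (7031.40, -96.86): bearing = atan2(7031.40, -96.86) mod 360° = 90.79° ≈ 091°.

091°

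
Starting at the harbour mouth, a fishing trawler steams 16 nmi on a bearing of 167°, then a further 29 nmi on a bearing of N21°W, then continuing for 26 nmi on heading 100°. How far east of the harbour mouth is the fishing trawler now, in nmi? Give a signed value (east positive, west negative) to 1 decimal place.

Leg 1 (167°, 16 nmi): east 16 sin 167° = 3.60, north 16 cos 167° = -15.59
Leg 2 (N21°W, 29 nmi): east 29 sin 339° = -10.39, north 29 cos 339° = 27.07
Leg 3 (100°, 26 nmi): east 26 sin 100° = 25.61, north 26 cos 100° = -4.51
Net east component: 18.81 nmi.

18.8 nmi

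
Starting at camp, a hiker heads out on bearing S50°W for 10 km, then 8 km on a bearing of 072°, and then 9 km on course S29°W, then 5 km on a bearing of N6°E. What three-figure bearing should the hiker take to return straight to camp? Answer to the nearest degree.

Leg 1 (S50°W, 10 km): east 10 sin 230° = -7.66, north 10 cos 230° = -6.43
Leg 2 (072°, 8 km): east 8 sin 72° = 7.61, north 8 cos 72° = 2.47
Leg 3 (S29°W, 9 km): east 9 sin 209° = -4.36, north 9 cos 209° = -7.87
Leg 4 (N6°E, 5 km): east 5 sin 6° = 0.52, north 5 cos 6° = 4.97
Net displacement: -3.89 east, -6.85 north. Direction back to start is (3.89, 6.85): bearing = atan2(3.89, 6.85) mod 360° = 29.59° ≈ 030°.

030°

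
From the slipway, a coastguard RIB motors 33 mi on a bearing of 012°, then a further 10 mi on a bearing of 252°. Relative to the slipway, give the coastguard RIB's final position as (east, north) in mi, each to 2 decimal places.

(-2.65, 29.19)

Leg 1 (012°, 33 mi): east 33 sin 12° = 6.86, north 33 cos 12° = 32.28
Leg 2 (252°, 10 mi): east 10 sin 252° = -9.51, north 10 cos 252° = -3.09
Summing: -2.65 mi east, 29.19 mi north → (-2.65, 29.19).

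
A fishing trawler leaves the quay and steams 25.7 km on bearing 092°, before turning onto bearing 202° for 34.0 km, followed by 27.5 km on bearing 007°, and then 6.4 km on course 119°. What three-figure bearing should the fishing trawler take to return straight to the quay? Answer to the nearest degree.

291°

Leg 1 (092°, 25.7 km): east 25.7 sin 92° = 25.68, north 25.7 cos 92° = -0.90
Leg 2 (202°, 34.0 km): east 34.0 sin 202° = -12.74, north 34.0 cos 202° = -31.52
Leg 3 (007°, 27.5 km): east 27.5 sin 7° = 3.35, north 27.5 cos 7° = 27.30
Leg 4 (119°, 6.4 km): east 6.4 sin 119° = 5.60, north 6.4 cos 119° = -3.10
Net displacement: 21.90 east, -8.23 north. Direction back to start is (-21.90, 8.23): bearing = atan2(-21.90, 8.23) mod 360° = 290.60° ≈ 291°.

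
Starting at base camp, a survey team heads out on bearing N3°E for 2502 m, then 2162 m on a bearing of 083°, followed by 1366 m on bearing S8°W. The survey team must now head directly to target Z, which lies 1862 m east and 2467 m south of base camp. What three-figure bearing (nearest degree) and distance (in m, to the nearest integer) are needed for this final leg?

Leg 1 (N3°E, 2502 m): east 2502 sin 3° = 130.94, north 2502 cos 3° = 2498.57
Leg 2 (083°, 2162 m): east 2162 sin 83° = 2145.88, north 2162 cos 83° = 263.48
Leg 3 (S8°W, 1366 m): east 1366 sin 188° = -190.11, north 1366 cos 188° = -1352.71
Current position: (2086.72, 1409.35). Target: (1862, -2467). Remaining: Δeast = -224.72, Δnorth = -3876.35.
Bearing = atan2(-224.72, -3876.35) mod 360° = 183.32°; distance = √((-224.72)² + (-3876.35)²) = 3882.855 m.

183°, 3883 m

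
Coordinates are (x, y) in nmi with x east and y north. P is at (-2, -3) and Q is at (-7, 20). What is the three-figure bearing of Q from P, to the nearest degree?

348°

Δeast = -7 − -2 = -5.00; Δnorth = 20 − -3 = 23.00.
Bearing = atan2(Δeast, Δnorth) mod 360° = 347.74° ≈ 348°.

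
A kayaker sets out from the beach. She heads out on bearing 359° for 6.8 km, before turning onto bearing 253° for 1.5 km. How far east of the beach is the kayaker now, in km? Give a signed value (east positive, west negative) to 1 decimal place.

Leg 1 (359°, 6.8 km): east 6.8 sin 359° = -0.12, north 6.8 cos 359° = 6.80
Leg 2 (253°, 1.5 km): east 1.5 sin 253° = -1.43, north 1.5 cos 253° = -0.44
Net east component: -1.55 km.

-1.6 km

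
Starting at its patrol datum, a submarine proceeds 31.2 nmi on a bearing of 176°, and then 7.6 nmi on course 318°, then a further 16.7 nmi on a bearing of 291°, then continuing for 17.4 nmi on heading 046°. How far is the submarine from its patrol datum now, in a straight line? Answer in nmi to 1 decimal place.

9.5 nmi

Leg 1 (176°, 31.2 nmi): east 31.2 sin 176° = 2.18, north 31.2 cos 176° = -31.12
Leg 2 (318°, 7.6 nmi): east 7.6 sin 318° = -5.09, north 7.6 cos 318° = 5.65
Leg 3 (291°, 16.7 nmi): east 16.7 sin 291° = -15.59, north 16.7 cos 291° = 5.98
Leg 4 (046°, 17.4 nmi): east 17.4 sin 46° = 12.52, north 17.4 cos 46° = 12.09
Net: -5.98 east, -7.40 north. Distance = √((-5.98)² + (-7.40)²) = 9.520 nmi.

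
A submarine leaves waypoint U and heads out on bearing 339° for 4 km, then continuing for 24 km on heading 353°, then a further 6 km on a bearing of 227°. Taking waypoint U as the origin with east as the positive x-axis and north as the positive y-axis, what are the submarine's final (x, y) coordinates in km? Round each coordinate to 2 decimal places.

(-8.75, 23.46)

Leg 1 (339°, 4 km): east 4 sin 339° = -1.43, north 4 cos 339° = 3.73
Leg 2 (353°, 24 km): east 24 sin 353° = -2.92, north 24 cos 353° = 23.82
Leg 3 (227°, 6 km): east 6 sin 227° = -4.39, north 6 cos 227° = -4.09
Summing: -8.75 km east, 23.46 km north → (-8.75, 23.46).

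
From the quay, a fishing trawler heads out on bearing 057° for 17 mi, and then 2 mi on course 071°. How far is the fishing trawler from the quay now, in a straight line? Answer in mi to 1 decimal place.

Leg 1 (057°, 17 mi): east 17 sin 57° = 14.26, north 17 cos 57° = 9.26
Leg 2 (071°, 2 mi): east 2 sin 71° = 1.89, north 2 cos 71° = 0.65
Net: 16.15 east, 9.91 north. Distance = √((16.15)² + (9.91)²) = 18.947 mi.

18.9 mi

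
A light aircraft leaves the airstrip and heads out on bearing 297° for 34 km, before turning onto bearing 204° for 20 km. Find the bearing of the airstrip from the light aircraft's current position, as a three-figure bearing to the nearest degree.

Leg 1 (297°, 34 km): east 34 sin 297° = -30.29, north 34 cos 297° = 15.44
Leg 2 (204°, 20 km): east 20 sin 204° = -8.13, north 20 cos 204° = -18.27
Net displacement: -38.43 east, -2.84 north. Direction back to start is (38.43, 2.84): bearing = atan2(38.43, 2.84) mod 360° = 85.78° ≈ 086°.

086°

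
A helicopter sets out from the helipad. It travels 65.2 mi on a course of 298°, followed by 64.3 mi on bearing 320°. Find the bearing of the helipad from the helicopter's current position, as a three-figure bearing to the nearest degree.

129°

Leg 1 (298°, 65.2 mi): east 65.2 sin 298° = -57.57, north 65.2 cos 298° = 30.61
Leg 2 (320°, 64.3 mi): east 64.3 sin 320° = -41.33, north 64.3 cos 320° = 49.26
Net displacement: -98.90 east, 79.87 north. Direction back to start is (98.90, -79.87): bearing = atan2(98.90, -79.87) mod 360° = 128.92° ≈ 129°.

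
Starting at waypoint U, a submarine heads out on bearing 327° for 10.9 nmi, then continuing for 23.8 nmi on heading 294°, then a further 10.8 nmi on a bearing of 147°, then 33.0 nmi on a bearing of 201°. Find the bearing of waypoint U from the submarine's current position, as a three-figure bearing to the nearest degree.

058°

Leg 1 (327°, 10.9 nmi): east 10.9 sin 327° = -5.94, north 10.9 cos 327° = 9.14
Leg 2 (294°, 23.8 nmi): east 23.8 sin 294° = -21.74, north 23.8 cos 294° = 9.68
Leg 3 (147°, 10.8 nmi): east 10.8 sin 147° = 5.88, north 10.8 cos 147° = -9.06
Leg 4 (201°, 33.0 nmi): east 33.0 sin 201° = -11.83, north 33.0 cos 201° = -30.81
Net displacement: -33.62 east, -21.04 north. Direction back to start is (33.62, 21.04): bearing = atan2(33.62, 21.04) mod 360° = 57.96° ≈ 058°.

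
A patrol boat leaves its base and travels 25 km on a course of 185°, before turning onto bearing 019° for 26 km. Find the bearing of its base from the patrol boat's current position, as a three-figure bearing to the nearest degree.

273°

Leg 1 (185°, 25 km): east 25 sin 185° = -2.18, north 25 cos 185° = -24.90
Leg 2 (019°, 26 km): east 26 sin 19° = 8.46, north 26 cos 19° = 24.58
Net displacement: 6.29 east, -0.32 north. Direction back to start is (-6.29, 0.32): bearing = atan2(-6.29, 0.32) mod 360° = 272.93° ≈ 273°.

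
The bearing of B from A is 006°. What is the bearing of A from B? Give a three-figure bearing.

186°

Back-bearing = 006° + 180° = 186°.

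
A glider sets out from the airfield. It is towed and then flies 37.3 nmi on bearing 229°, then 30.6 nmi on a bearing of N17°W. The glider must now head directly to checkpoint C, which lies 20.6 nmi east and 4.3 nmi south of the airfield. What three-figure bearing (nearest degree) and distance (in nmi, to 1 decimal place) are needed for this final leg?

Leg 1 (229°, 37.3 nmi): east 37.3 sin 229° = -28.15, north 37.3 cos 229° = -24.47
Leg 2 (N17°W, 30.6 nmi): east 30.6 sin 343° = -8.95, north 30.6 cos 343° = 29.26
Current position: (-37.10, 4.79). Target: (20.6, -4.3). Remaining: Δeast = 57.70, Δnorth = -9.09.
Bearing = atan2(57.70, -9.09) mod 360° = 98.96°; distance = √((57.70)² + (-9.09)²) = 58.409 nmi.

099°, 58.4 nmi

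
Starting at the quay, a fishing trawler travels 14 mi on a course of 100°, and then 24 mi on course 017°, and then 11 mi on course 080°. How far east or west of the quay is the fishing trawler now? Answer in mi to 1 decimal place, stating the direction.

Leg 1 (100°, 14 mi): east 14 sin 100° = 13.79, north 14 cos 100° = -2.43
Leg 2 (017°, 24 mi): east 24 sin 17° = 7.02, north 24 cos 17° = 22.95
Leg 3 (080°, 11 mi): east 11 sin 80° = 10.83, north 11 cos 80° = 1.91
Net east component: 31.64 mi.

31.6 mi east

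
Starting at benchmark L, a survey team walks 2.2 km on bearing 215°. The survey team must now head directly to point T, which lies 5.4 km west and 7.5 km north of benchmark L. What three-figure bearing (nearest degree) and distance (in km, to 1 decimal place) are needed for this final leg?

336°, 10.2 km

Leg 1 (215°, 2.2 km): east 2.2 sin 215° = -1.26, north 2.2 cos 215° = -1.80
Current position: (-1.26, -1.80). Target: (-5.4, 7.5). Remaining: Δeast = -4.14, Δnorth = 9.30.
Bearing = atan2(-4.14, 9.30) mod 360° = 336.02°; distance = √((-4.14)² + (9.30)²) = 10.181 km.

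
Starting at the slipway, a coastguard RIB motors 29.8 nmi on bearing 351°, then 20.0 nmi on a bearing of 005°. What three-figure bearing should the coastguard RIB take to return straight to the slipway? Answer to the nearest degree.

177°

Leg 1 (351°, 29.8 nmi): east 29.8 sin 351° = -4.66, north 29.8 cos 351° = 29.43
Leg 2 (005°, 20.0 nmi): east 20.0 sin 5° = 1.74, north 20.0 cos 5° = 19.92
Net displacement: -2.92 east, 49.36 north. Direction back to start is (2.92, -49.36): bearing = atan2(2.92, -49.36) mod 360° = 176.62° ≈ 177°.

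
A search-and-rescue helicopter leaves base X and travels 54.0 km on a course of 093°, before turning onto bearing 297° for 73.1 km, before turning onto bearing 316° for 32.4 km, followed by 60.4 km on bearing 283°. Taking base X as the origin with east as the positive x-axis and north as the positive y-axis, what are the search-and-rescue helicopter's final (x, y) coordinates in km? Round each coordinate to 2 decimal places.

(-92.57, 67.25)

Leg 1 (093°, 54.0 km): east 54.0 sin 93° = 53.93, north 54.0 cos 93° = -2.83
Leg 2 (297°, 73.1 km): east 73.1 sin 297° = -65.13, north 73.1 cos 297° = 33.19
Leg 3 (316°, 32.4 km): east 32.4 sin 316° = -22.51, north 32.4 cos 316° = 23.31
Leg 4 (283°, 60.4 km): east 60.4 sin 283° = -58.85, north 60.4 cos 283° = 13.59
Summing: -92.57 km east, 67.25 km north → (-92.57, 67.25).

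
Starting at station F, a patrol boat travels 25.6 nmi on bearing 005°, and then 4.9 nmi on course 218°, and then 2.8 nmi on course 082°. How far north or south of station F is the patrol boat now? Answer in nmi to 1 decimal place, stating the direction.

Leg 1 (005°, 25.6 nmi): east 25.6 sin 5° = 2.23, north 25.6 cos 5° = 25.50
Leg 2 (218°, 4.9 nmi): east 4.9 sin 218° = -3.02, north 4.9 cos 218° = -3.86
Leg 3 (082°, 2.8 nmi): east 2.8 sin 82° = 2.77, north 2.8 cos 82° = 0.39
Net north component: 22.03 nmi.

22.0 nmi north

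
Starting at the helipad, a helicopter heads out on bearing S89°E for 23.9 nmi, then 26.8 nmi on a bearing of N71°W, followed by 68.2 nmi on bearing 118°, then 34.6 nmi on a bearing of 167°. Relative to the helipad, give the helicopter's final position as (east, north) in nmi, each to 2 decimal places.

(66.56, -57.42)

Leg 1 (S89°E, 23.9 nmi): east 23.9 sin 91° = 23.90, north 23.9 cos 91° = -0.42
Leg 2 (N71°W, 26.8 nmi): east 26.8 sin 289° = -25.34, north 26.8 cos 289° = 8.73
Leg 3 (118°, 68.2 nmi): east 68.2 sin 118° = 60.22, north 68.2 cos 118° = -32.02
Leg 4 (167°, 34.6 nmi): east 34.6 sin 167° = 7.78, north 34.6 cos 167° = -33.71
Summing: 66.56 nmi east, -57.42 nmi north → (66.56, -57.42).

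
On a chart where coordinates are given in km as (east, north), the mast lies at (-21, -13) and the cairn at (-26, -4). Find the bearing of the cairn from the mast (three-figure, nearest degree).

331°

Δeast = -26 − -21 = -5.00; Δnorth = -4 − -13 = 9.00.
Bearing = atan2(Δeast, Δnorth) mod 360° = 330.95° ≈ 331°.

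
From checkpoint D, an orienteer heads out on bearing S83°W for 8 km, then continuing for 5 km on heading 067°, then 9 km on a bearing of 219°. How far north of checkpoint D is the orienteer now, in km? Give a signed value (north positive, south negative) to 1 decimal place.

-6.0 km

Leg 1 (S83°W, 8 km): east 8 sin 263° = -7.94, north 8 cos 263° = -0.97
Leg 2 (067°, 5 km): east 5 sin 67° = 4.60, north 5 cos 67° = 1.95
Leg 3 (219°, 9 km): east 9 sin 219° = -5.66, north 9 cos 219° = -6.99
Net north component: -6.02 km.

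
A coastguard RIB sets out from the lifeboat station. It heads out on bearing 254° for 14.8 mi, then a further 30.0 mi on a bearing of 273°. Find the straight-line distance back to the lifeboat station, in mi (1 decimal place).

Leg 1 (254°, 14.8 mi): east 14.8 sin 254° = -14.23, north 14.8 cos 254° = -4.08
Leg 2 (273°, 30.0 mi): east 30.0 sin 273° = -29.96, north 30.0 cos 273° = 1.57
Net: -44.19 east, -2.51 north. Distance = √((-44.19)² + (-2.51)²) = 44.257 mi.

44.3 mi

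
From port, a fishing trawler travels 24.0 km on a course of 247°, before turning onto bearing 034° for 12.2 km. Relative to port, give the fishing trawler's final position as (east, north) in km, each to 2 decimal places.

(-15.27, 0.74)

Leg 1 (247°, 24.0 km): east 24.0 sin 247° = -22.09, north 24.0 cos 247° = -9.38
Leg 2 (034°, 12.2 km): east 12.2 sin 34° = 6.82, north 12.2 cos 34° = 10.11
Summing: -15.27 km east, 0.74 km north → (-15.27, 0.74).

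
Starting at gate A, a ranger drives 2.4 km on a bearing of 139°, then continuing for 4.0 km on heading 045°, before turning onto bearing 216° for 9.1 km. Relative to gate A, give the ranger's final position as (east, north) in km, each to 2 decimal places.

Leg 1 (139°, 2.4 km): east 2.4 sin 139° = 1.57, north 2.4 cos 139° = -1.81
Leg 2 (045°, 4.0 km): east 4.0 sin 45° = 2.83, north 4.0 cos 45° = 2.83
Leg 3 (216°, 9.1 km): east 9.1 sin 216° = -5.35, north 9.1 cos 216° = -7.36
Summing: -0.95 km east, -6.34 km north → (-0.95, -6.34).

(-0.95, -6.34)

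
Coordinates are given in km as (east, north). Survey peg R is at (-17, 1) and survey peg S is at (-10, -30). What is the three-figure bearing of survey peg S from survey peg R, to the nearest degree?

167°

Δeast = -10 − -17 = 7.00; Δnorth = -30 − 1 = -31.00.
Bearing = atan2(Δeast, Δnorth) mod 360° = 167.28° ≈ 167°.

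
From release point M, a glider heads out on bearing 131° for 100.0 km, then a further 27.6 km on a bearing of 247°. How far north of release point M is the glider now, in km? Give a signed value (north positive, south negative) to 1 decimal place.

-76.4 km

Leg 1 (131°, 100.0 km): east 100.0 sin 131° = 75.47, north 100.0 cos 131° = -65.61
Leg 2 (247°, 27.6 km): east 27.6 sin 247° = -25.41, north 27.6 cos 247° = -10.78
Net north component: -76.39 km.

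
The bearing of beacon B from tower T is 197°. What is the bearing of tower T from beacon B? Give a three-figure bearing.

017°

Back-bearing = 197° − 180° = 017°.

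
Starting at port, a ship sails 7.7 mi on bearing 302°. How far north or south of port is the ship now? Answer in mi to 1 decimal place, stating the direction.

Leg 1 (302°, 7.7 mi): east 7.7 sin 302° = -6.53, north 7.7 cos 302° = 4.08
Net north component: 4.08 mi.

4.1 mi north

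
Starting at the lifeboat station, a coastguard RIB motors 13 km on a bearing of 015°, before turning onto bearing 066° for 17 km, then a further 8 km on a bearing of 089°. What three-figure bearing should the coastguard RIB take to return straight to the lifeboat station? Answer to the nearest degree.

234°

Leg 1 (015°, 13 km): east 13 sin 15° = 3.36, north 13 cos 15° = 12.56
Leg 2 (066°, 17 km): east 17 sin 66° = 15.53, north 17 cos 66° = 6.91
Leg 3 (089°, 8 km): east 8 sin 89° = 8.00, north 8 cos 89° = 0.14
Net displacement: 26.89 east, 19.61 north. Direction back to start is (-26.89, -19.61): bearing = atan2(-26.89, -19.61) mod 360° = 233.90° ≈ 234°.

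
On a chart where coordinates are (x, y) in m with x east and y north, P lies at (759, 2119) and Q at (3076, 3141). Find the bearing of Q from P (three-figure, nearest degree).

066°

Δeast = 3076 − 759 = 2317.00; Δnorth = 3141 − 2119 = 1022.00.
Bearing = atan2(Δeast, Δnorth) mod 360° = 66.20° ≈ 066°.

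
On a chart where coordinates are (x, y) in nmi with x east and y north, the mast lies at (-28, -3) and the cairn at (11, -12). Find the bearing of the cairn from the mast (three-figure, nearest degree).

Δeast = 11 − -28 = 39.00; Δnorth = -12 − -3 = -9.00.
Bearing = atan2(Δeast, Δnorth) mod 360° = 102.99° ≈ 103°.

103°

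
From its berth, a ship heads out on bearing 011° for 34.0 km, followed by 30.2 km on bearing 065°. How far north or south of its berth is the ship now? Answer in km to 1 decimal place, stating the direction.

46.1 km north

Leg 1 (011°, 34.0 km): east 34.0 sin 11° = 6.49, north 34.0 cos 11° = 33.38
Leg 2 (065°, 30.2 km): east 30.2 sin 65° = 27.37, north 30.2 cos 65° = 12.76
Net north component: 46.14 km.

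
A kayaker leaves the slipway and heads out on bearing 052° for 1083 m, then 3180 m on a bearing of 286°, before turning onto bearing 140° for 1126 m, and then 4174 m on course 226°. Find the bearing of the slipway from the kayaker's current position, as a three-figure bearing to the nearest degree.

Leg 1 (052°, 1083 m): east 1083 sin 52° = 853.42, north 1083 cos 52° = 666.76
Leg 2 (286°, 3180 m): east 3180 sin 286° = -3056.81, north 3180 cos 286° = 876.53
Leg 3 (140°, 1126 m): east 1126 sin 140° = 723.78, north 1126 cos 140° = -862.57
Leg 4 (226°, 4174 m): east 4174 sin 226° = -3002.52, north 4174 cos 226° = -2899.50
Net displacement: -4482.14 east, -2218.78 north. Direction back to start is (4482.14, 2218.78): bearing = atan2(4482.14, 2218.78) mod 360° = 63.66° ≈ 064°.

064°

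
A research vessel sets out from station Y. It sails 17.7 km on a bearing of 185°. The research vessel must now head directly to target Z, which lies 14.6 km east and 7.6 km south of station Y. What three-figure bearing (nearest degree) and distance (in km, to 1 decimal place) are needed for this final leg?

058°, 19.0 km

Leg 1 (185°, 17.7 km): east 17.7 sin 185° = -1.54, north 17.7 cos 185° = -17.63
Current position: (-1.54, -17.63). Target: (14.6, -7.6). Remaining: Δeast = 16.14, Δnorth = 10.03.
Bearing = atan2(16.14, 10.03) mod 360° = 58.14°; distance = √((16.14)² + (10.03)²) = 19.006 km.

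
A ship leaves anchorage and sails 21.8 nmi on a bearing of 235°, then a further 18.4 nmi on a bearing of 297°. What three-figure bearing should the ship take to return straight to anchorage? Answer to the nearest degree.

083°

Leg 1 (235°, 21.8 nmi): east 21.8 sin 235° = -17.86, north 21.8 cos 235° = -12.50
Leg 2 (297°, 18.4 nmi): east 18.4 sin 297° = -16.39, north 18.4 cos 297° = 8.35
Net displacement: -34.25 east, -4.15 north. Direction back to start is (34.25, 4.15): bearing = atan2(34.25, 4.15) mod 360° = 83.09° ≈ 083°.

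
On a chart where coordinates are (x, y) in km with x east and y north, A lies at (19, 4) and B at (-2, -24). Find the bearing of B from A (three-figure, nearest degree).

Δeast = -2 − 19 = -21.00; Δnorth = -24 − 4 = -28.00.
Bearing = atan2(Δeast, Δnorth) mod 360° = 216.87° ≈ 217°.

217°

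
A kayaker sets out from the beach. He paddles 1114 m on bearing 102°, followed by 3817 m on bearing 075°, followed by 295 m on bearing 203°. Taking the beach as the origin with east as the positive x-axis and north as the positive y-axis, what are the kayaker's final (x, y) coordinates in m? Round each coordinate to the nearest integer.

Leg 1 (102°, 1114 m): east 1114 sin 102° = 1089.66, north 1114 cos 102° = -231.61
Leg 2 (075°, 3817 m): east 3817 sin 75° = 3686.94, north 3817 cos 75° = 987.91
Leg 3 (203°, 295 m): east 295 sin 203° = -115.27, north 295 cos 203° = -271.55
Summing: 4661.33 m east, 484.75 m north → (4661, 485).

(4661, 485)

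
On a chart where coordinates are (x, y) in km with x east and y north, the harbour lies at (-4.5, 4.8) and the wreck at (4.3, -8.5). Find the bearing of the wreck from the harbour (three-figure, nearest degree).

Δeast = 4.3 − -4.5 = 8.80; Δnorth = -8.5 − 4.8 = -13.30.
Bearing = atan2(Δeast, Δnorth) mod 360° = 146.51° ≈ 147°.

147°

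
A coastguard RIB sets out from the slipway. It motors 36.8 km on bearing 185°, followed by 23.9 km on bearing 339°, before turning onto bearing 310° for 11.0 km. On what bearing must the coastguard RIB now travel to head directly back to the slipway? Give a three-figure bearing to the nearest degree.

Leg 1 (185°, 36.8 km): east 36.8 sin 185° = -3.21, north 36.8 cos 185° = -36.66
Leg 2 (339°, 23.9 km): east 23.9 sin 339° = -8.56, north 23.9 cos 339° = 22.31
Leg 3 (310°, 11.0 km): east 11.0 sin 310° = -8.43, north 11.0 cos 310° = 7.07
Net displacement: -20.20 east, -7.28 north. Direction back to start is (20.20, 7.28): bearing = atan2(20.20, 7.28) mod 360° = 70.19° ≈ 070°.

070°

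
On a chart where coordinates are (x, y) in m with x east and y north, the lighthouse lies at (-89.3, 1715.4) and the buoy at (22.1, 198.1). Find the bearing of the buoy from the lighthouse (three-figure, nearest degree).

Δeast = 22.1 − -89.3 = 111.40; Δnorth = 198.1 − 1715.4 = -1517.30.
Bearing = atan2(Δeast, Δnorth) mod 360° = 175.80° ≈ 176°.

176°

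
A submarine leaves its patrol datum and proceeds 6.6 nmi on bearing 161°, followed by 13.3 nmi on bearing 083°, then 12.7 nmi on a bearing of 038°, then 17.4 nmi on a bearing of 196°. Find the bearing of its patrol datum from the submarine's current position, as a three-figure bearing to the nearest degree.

Leg 1 (161°, 6.6 nmi): east 6.6 sin 161° = 2.15, north 6.6 cos 161° = -6.24
Leg 2 (083°, 13.3 nmi): east 13.3 sin 83° = 13.20, north 13.3 cos 83° = 1.62
Leg 3 (038°, 12.7 nmi): east 12.7 sin 38° = 7.82, north 12.7 cos 38° = 10.01
Leg 4 (196°, 17.4 nmi): east 17.4 sin 196° = -4.80, north 17.4 cos 196° = -16.73
Net displacement: 18.37 east, -11.34 north. Direction back to start is (-18.37, 11.34): bearing = atan2(-18.37, 11.34) mod 360° = 301.68° ≈ 302°.

302°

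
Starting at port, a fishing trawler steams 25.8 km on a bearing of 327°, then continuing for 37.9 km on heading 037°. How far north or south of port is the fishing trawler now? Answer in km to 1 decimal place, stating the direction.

Leg 1 (327°, 25.8 km): east 25.8 sin 327° = -14.05, north 25.8 cos 327° = 21.64
Leg 2 (037°, 37.9 km): east 37.9 sin 37° = 22.81, north 37.9 cos 37° = 30.27
Net north component: 51.91 km.

51.9 km north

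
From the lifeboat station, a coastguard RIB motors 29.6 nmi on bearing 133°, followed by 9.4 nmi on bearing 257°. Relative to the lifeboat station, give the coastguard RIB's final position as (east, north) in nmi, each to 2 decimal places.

Leg 1 (133°, 29.6 nmi): east 29.6 sin 133° = 21.65, north 29.6 cos 133° = -20.19
Leg 2 (257°, 9.4 nmi): east 9.4 sin 257° = -9.16, north 9.4 cos 257° = -2.11
Summing: 12.49 nmi east, -22.30 nmi north → (12.49, -22.30).

(12.49, -22.30)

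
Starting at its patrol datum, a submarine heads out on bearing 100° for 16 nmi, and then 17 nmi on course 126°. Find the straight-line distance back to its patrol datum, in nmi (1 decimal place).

32.2 nmi

Leg 1 (100°, 16 nmi): east 16 sin 100° = 15.76, north 16 cos 100° = -2.78
Leg 2 (126°, 17 nmi): east 17 sin 126° = 13.75, north 17 cos 126° = -9.99
Net: 29.51 east, -12.77 north. Distance = √((29.51)² + (-12.77)²) = 32.155 nmi.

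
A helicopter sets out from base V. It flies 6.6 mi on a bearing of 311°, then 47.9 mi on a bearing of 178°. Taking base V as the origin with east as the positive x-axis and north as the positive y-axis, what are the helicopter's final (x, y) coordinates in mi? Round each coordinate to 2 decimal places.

(-3.31, -43.54)

Leg 1 (311°, 6.6 mi): east 6.6 sin 311° = -4.98, north 6.6 cos 311° = 4.33
Leg 2 (178°, 47.9 mi): east 47.9 sin 178° = 1.67, north 47.9 cos 178° = -47.87
Summing: -3.31 mi east, -43.54 mi north → (-3.31, -43.54).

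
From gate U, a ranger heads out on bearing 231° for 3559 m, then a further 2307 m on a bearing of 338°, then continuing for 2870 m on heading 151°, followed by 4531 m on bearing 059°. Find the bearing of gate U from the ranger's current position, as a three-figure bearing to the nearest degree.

280°

Leg 1 (231°, 3559 m): east 3559 sin 231° = -2765.86, north 3559 cos 231° = -2239.75
Leg 2 (338°, 2307 m): east 2307 sin 338° = -864.22, north 2307 cos 338° = 2139.01
Leg 3 (151°, 2870 m): east 2870 sin 151° = 1391.40, north 2870 cos 151° = -2510.16
Leg 4 (059°, 4531 m): east 4531 sin 59° = 3883.83, north 4531 cos 59° = 2333.64
Net displacement: 1645.15 east, -277.26 north. Direction back to start is (-1645.15, 277.26): bearing = atan2(-1645.15, 277.26) mod 360° = 279.57° ≈ 280°.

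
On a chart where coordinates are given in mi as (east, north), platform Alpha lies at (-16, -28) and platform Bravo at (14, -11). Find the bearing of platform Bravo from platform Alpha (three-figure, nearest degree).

Δeast = 14 − -16 = 30.00; Δnorth = -11 − -28 = 17.00.
Bearing = atan2(Δeast, Δnorth) mod 360° = 60.46° ≈ 060°.

060°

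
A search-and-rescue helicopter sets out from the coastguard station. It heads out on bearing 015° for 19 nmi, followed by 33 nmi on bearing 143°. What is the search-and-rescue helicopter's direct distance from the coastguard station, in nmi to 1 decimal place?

26.0 nmi

Leg 1 (015°, 19 nmi): east 19 sin 15° = 4.92, north 19 cos 15° = 18.35
Leg 2 (143°, 33 nmi): east 33 sin 143° = 19.86, north 33 cos 143° = -26.35
Net: 24.78 east, -8.00 north. Distance = √((24.78)² + (-8.00)²) = 26.038 nmi.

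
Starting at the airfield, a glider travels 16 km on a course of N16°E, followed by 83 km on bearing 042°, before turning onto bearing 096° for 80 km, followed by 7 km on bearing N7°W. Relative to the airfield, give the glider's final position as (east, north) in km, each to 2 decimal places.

(138.66, 75.65)

Leg 1 (N16°E, 16 km): east 16 sin 16° = 4.41, north 16 cos 16° = 15.38
Leg 2 (042°, 83 km): east 83 sin 42° = 55.54, north 83 cos 42° = 61.68
Leg 3 (096°, 80 km): east 80 sin 96° = 79.56, north 80 cos 96° = -8.36
Leg 4 (N7°W, 7 km): east 7 sin 353° = -0.85, north 7 cos 353° = 6.95
Summing: 138.66 km east, 75.65 km north → (138.66, 75.65).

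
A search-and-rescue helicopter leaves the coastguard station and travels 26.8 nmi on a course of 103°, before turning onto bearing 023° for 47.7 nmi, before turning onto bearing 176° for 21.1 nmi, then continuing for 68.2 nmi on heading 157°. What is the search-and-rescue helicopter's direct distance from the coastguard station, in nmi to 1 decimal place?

Leg 1 (103°, 26.8 nmi): east 26.8 sin 103° = 26.11, north 26.8 cos 103° = -6.03
Leg 2 (023°, 47.7 nmi): east 47.7 sin 23° = 18.64, north 47.7 cos 23° = 43.91
Leg 3 (176°, 21.1 nmi): east 21.1 sin 176° = 1.47, north 21.1 cos 176° = -21.05
Leg 4 (157°, 68.2 nmi): east 68.2 sin 157° = 26.65, north 68.2 cos 157° = -62.78
Net: 72.87 east, -45.95 north. Distance = √((72.87)² + (-45.95)²) = 86.147 nmi.

86.1 nmi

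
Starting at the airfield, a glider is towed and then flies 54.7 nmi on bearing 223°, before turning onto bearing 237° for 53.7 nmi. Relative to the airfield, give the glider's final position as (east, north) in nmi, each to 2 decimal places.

Leg 1 (223°, 54.7 nmi): east 54.7 sin 223° = -37.31, north 54.7 cos 223° = -40.01
Leg 2 (237°, 53.7 nmi): east 53.7 sin 237° = -45.04, north 53.7 cos 237° = -29.25
Summing: -82.34 nmi east, -69.25 nmi north → (-82.34, -69.25).

(-82.34, -69.25)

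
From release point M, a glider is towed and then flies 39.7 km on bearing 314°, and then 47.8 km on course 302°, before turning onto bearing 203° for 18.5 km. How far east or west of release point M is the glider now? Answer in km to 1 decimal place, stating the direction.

Leg 1 (314°, 39.7 km): east 39.7 sin 314° = -28.56, north 39.7 cos 314° = 27.58
Leg 2 (302°, 47.8 km): east 47.8 sin 302° = -40.54, north 47.8 cos 302° = 25.33
Leg 3 (203°, 18.5 km): east 18.5 sin 203° = -7.23, north 18.5 cos 203° = -17.03
Net east component: -76.32 km.

76.3 km west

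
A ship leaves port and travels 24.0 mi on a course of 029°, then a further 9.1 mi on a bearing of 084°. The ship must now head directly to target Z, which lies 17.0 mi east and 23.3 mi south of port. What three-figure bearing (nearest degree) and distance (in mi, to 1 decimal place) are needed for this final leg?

Leg 1 (029°, 24.0 mi): east 24.0 sin 29° = 11.64, north 24.0 cos 29° = 20.99
Leg 2 (084°, 9.1 mi): east 9.1 sin 84° = 9.05, north 9.1 cos 84° = 0.95
Current position: (20.69, 21.94). Target: (17.0, -23.3). Remaining: Δeast = -3.69, Δnorth = -45.24.
Bearing = atan2(-3.69, -45.24) mod 360° = 184.66°; distance = √((-3.69)² + (-45.24)²) = 45.392 mi.

185°, 45.4 mi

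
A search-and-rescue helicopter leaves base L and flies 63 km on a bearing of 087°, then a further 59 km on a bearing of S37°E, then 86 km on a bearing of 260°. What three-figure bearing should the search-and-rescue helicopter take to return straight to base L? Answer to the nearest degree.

347°

Leg 1 (087°, 63 km): east 63 sin 87° = 62.91, north 63 cos 87° = 3.30
Leg 2 (S37°E, 59 km): east 59 sin 143° = 35.51, north 59 cos 143° = -47.12
Leg 3 (260°, 86 km): east 86 sin 260° = -84.69, north 86 cos 260° = -14.93
Net displacement: 13.73 east, -58.76 north. Direction back to start is (-13.73, 58.76): bearing = atan2(-13.73, 58.76) mod 360° = 346.85° ≈ 347°.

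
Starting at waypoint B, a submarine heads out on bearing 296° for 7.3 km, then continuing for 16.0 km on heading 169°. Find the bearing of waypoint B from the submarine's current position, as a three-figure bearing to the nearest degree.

Leg 1 (296°, 7.3 km): east 7.3 sin 296° = -6.56, north 7.3 cos 296° = 3.20
Leg 2 (169°, 16.0 km): east 16.0 sin 169° = 3.05, north 16.0 cos 169° = -15.71
Net displacement: -3.51 east, -12.51 north. Direction back to start is (3.51, 12.51): bearing = atan2(3.51, 12.51) mod 360° = 15.67° ≈ 016°.

016°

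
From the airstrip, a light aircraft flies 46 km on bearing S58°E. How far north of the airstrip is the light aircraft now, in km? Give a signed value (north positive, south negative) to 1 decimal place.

-24.4 km

Leg 1 (S58°E, 46 km): east 46 sin 122° = 39.01, north 46 cos 122° = -24.38
Net north component: -24.38 km.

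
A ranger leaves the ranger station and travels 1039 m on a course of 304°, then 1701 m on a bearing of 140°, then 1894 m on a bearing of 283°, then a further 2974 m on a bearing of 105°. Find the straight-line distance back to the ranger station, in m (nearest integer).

1650 m

Leg 1 (304°, 1039 m): east 1039 sin 304° = -861.37, north 1039 cos 304° = 581.00
Leg 2 (140°, 1701 m): east 1701 sin 140° = 1093.38, north 1701 cos 140° = -1303.04
Leg 3 (283°, 1894 m): east 1894 sin 283° = -1845.46, north 1894 cos 283° = 426.06
Leg 4 (105°, 2974 m): east 2974 sin 105° = 2872.66, north 2974 cos 105° = -769.73
Net: 1259.22 east, -1065.71 north. Distance = √((1259.22)² + (-1065.71)²) = 1649.657 m.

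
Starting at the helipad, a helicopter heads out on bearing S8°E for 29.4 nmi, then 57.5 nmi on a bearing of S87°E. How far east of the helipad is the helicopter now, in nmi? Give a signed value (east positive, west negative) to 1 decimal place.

61.5 nmi

Leg 1 (S8°E, 29.4 nmi): east 29.4 sin 172° = 4.09, north 29.4 cos 172° = -29.11
Leg 2 (S87°E, 57.5 nmi): east 57.5 sin 93° = 57.42, north 57.5 cos 93° = -3.01
Net east component: 61.51 nmi.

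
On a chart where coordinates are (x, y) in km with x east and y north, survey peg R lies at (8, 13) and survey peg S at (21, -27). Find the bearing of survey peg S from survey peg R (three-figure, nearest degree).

Δeast = 21 − 8 = 13.00; Δnorth = -27 − 13 = -40.00.
Bearing = atan2(Δeast, Δnorth) mod 360° = 162.00° ≈ 162°.

162°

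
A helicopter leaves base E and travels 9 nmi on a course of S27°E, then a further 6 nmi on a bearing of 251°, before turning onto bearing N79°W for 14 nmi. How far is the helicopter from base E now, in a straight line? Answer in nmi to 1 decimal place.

Leg 1 (S27°E, 9 nmi): east 9 sin 153° = 4.09, north 9 cos 153° = -8.02
Leg 2 (251°, 6 nmi): east 6 sin 251° = -5.67, north 6 cos 251° = -1.95
Leg 3 (N79°W, 14 nmi): east 14 sin 281° = -13.74, north 14 cos 281° = 2.67
Net: -15.33 east, -7.30 north. Distance = √((-15.33)² + (-7.30)²) = 16.980 nmi.

17.0 nmi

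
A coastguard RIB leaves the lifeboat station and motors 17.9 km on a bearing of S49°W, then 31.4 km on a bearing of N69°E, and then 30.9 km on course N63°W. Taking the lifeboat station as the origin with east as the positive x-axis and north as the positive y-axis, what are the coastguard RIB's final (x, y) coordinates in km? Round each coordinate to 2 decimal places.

Leg 1 (S49°W, 17.9 km): east 17.9 sin 229° = -13.51, north 17.9 cos 229° = -11.74
Leg 2 (N69°E, 31.4 km): east 31.4 sin 69° = 29.31, north 31.4 cos 69° = 11.25
Leg 3 (N63°W, 30.9 km): east 30.9 sin 297° = -27.53, north 30.9 cos 297° = 14.03
Summing: -11.73 km east, 13.54 km north → (-11.73, 13.54).

(-11.73, 13.54)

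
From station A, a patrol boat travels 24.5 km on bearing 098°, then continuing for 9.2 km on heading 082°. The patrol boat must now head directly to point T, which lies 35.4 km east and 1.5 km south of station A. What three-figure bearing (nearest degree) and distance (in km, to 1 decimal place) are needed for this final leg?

073°, 2.1 km

Leg 1 (098°, 24.5 km): east 24.5 sin 98° = 24.26, north 24.5 cos 98° = -3.41
Leg 2 (082°, 9.2 km): east 9.2 sin 82° = 9.11, north 9.2 cos 82° = 1.28
Current position: (33.37, -2.13). Target: (35.4, -1.5). Remaining: Δeast = 2.03, Δnorth = 0.63.
Bearing = atan2(2.03, 0.63) mod 360° = 72.76°; distance = √((2.03)² + (0.63)²) = 2.123 km.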